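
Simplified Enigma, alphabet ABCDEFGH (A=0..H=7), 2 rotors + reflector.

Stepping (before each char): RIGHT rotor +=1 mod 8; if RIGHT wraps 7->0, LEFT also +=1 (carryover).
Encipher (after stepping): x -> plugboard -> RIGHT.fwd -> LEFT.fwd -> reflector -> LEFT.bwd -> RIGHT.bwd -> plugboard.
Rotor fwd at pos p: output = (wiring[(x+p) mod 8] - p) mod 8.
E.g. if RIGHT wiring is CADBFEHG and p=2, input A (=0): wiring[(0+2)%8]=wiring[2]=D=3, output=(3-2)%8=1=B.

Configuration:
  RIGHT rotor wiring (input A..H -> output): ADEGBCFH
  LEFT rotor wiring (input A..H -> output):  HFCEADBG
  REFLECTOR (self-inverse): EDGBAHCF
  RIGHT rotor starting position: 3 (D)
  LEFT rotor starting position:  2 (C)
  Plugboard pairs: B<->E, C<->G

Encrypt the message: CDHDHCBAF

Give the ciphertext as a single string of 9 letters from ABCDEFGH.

Answer: AFBABECEG

Derivation:
Char 1 ('C'): step: R->4, L=2; C->plug->G->R->A->L->A->refl->E->L'->F->R'->A->plug->A
Char 2 ('D'): step: R->5, L=2; D->plug->D->R->D->L->B->refl->D->L'->H->R'->F->plug->F
Char 3 ('H'): step: R->6, L=2; H->plug->H->R->E->L->H->refl->F->L'->G->R'->E->plug->B
Char 4 ('D'): step: R->7, L=2; D->plug->D->R->F->L->E->refl->A->L'->A->R'->A->plug->A
Char 5 ('H'): step: R->0, L->3 (L advanced); H->plug->H->R->H->L->H->refl->F->L'->B->R'->E->plug->B
Char 6 ('C'): step: R->1, L=3; C->plug->G->R->G->L->C->refl->G->L'->D->R'->B->plug->E
Char 7 ('B'): step: R->2, L=3; B->plug->E->R->D->L->G->refl->C->L'->G->R'->G->plug->C
Char 8 ('A'): step: R->3, L=3; A->plug->A->R->D->L->G->refl->C->L'->G->R'->B->plug->E
Char 9 ('F'): step: R->4, L=3; F->plug->F->R->H->L->H->refl->F->L'->B->R'->C->plug->G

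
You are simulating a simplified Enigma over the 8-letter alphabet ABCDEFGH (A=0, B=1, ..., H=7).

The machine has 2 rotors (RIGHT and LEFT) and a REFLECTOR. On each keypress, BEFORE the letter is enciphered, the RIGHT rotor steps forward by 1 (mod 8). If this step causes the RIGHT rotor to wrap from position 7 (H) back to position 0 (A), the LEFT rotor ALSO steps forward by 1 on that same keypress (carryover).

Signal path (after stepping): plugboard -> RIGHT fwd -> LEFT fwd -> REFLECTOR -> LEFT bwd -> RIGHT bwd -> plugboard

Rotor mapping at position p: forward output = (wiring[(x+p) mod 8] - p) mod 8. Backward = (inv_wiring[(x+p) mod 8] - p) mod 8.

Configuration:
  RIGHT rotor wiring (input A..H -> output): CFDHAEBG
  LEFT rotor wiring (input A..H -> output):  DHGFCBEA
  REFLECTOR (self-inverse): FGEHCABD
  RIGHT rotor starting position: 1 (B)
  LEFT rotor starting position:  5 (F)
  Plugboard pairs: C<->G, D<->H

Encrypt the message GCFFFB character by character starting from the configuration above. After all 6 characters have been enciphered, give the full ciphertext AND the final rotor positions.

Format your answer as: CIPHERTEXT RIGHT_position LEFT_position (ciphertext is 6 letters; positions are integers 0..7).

Answer: EGHACC 7 5

Derivation:
Char 1 ('G'): step: R->2, L=5; G->plug->C->R->G->L->A->refl->F->L'->H->R'->E->plug->E
Char 2 ('C'): step: R->3, L=5; C->plug->G->R->C->L->D->refl->H->L'->B->R'->C->plug->G
Char 3 ('F'): step: R->4, L=5; F->plug->F->R->B->L->H->refl->D->L'->C->R'->D->plug->H
Char 4 ('F'): step: R->5, L=5; F->plug->F->R->G->L->A->refl->F->L'->H->R'->A->plug->A
Char 5 ('F'): step: R->6, L=5; F->plug->F->R->B->L->H->refl->D->L'->C->R'->G->plug->C
Char 6 ('B'): step: R->7, L=5; B->plug->B->R->D->L->G->refl->B->L'->F->R'->G->plug->C
Final: ciphertext=EGHACC, RIGHT=7, LEFT=5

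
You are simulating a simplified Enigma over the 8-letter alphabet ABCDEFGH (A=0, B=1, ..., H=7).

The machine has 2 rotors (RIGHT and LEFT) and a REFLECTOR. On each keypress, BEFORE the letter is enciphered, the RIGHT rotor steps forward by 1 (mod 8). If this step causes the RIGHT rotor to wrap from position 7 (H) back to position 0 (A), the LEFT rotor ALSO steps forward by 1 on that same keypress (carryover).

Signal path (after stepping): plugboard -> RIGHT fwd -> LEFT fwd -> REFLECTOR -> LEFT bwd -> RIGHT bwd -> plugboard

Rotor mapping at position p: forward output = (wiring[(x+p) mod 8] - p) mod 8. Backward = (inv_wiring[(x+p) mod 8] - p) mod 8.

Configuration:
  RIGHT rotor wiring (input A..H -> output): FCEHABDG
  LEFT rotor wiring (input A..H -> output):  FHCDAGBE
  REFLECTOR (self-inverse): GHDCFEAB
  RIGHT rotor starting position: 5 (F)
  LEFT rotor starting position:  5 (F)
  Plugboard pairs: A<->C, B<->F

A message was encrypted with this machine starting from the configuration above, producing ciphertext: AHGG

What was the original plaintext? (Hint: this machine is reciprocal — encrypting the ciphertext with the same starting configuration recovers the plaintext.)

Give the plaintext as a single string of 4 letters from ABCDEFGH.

Answer: DCFH

Derivation:
Char 1 ('A'): step: R->6, L=5; A->plug->C->R->H->L->D->refl->C->L'->E->R'->D->plug->D
Char 2 ('H'): step: R->7, L=5; H->plug->H->R->E->L->C->refl->D->L'->H->R'->A->plug->C
Char 3 ('G'): step: R->0, L->6 (L advanced); G->plug->G->R->D->L->B->refl->H->L'->C->R'->B->plug->F
Char 4 ('G'): step: R->1, L=6; G->plug->G->R->F->L->F->refl->E->L'->E->R'->H->plug->H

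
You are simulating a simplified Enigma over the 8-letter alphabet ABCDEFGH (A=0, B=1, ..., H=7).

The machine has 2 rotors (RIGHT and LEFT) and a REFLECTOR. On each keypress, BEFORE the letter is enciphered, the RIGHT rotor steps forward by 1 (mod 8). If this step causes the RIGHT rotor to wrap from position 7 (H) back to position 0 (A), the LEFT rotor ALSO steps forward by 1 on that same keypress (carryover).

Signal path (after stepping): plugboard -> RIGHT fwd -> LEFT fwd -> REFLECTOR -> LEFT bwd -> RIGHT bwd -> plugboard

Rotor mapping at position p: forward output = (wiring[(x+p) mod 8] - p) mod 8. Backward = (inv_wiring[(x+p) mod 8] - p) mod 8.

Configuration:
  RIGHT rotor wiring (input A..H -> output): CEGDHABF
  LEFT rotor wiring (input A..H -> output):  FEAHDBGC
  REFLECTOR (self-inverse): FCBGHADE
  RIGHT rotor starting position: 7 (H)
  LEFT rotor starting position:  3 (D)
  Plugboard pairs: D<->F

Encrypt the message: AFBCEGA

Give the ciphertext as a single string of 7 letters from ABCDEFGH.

Char 1 ('A'): step: R->0, L->4 (L advanced); A->plug->A->R->C->L->C->refl->B->L'->E->R'->B->plug->B
Char 2 ('F'): step: R->1, L=4; F->plug->D->R->G->L->E->refl->H->L'->A->R'->F->plug->D
Char 3 ('B'): step: R->2, L=4; B->plug->B->R->B->L->F->refl->A->L'->F->R'->C->plug->C
Char 4 ('C'): step: R->3, L=4; C->plug->C->R->F->L->A->refl->F->L'->B->R'->G->plug->G
Char 5 ('E'): step: R->4, L=4; E->plug->E->R->G->L->E->refl->H->L'->A->R'->F->plug->D
Char 6 ('G'): step: R->5, L=4; G->plug->G->R->G->L->E->refl->H->L'->A->R'->C->plug->C
Char 7 ('A'): step: R->6, L=4; A->plug->A->R->D->L->G->refl->D->L'->H->R'->B->plug->B

Answer: BDCGDCB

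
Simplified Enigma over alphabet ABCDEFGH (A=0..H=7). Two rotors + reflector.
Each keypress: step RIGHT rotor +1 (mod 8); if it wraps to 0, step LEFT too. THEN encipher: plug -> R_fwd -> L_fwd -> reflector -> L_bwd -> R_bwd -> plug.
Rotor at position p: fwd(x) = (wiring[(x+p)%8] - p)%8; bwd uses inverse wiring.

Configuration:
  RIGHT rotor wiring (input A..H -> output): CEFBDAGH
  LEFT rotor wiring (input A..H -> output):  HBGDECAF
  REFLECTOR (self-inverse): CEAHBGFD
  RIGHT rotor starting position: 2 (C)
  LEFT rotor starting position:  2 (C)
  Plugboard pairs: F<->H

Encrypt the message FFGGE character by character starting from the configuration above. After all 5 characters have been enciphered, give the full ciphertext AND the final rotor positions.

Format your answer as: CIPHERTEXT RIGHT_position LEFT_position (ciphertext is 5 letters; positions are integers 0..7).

Answer: DAFEB 7 2

Derivation:
Char 1 ('F'): step: R->3, L=2; F->plug->H->R->C->L->C->refl->A->L'->D->R'->D->plug->D
Char 2 ('F'): step: R->4, L=2; F->plug->H->R->F->L->D->refl->H->L'->H->R'->A->plug->A
Char 3 ('G'): step: R->5, L=2; G->plug->G->R->E->L->G->refl->F->L'->G->R'->H->plug->F
Char 4 ('G'): step: R->6, L=2; G->plug->G->R->F->L->D->refl->H->L'->H->R'->E->plug->E
Char 5 ('E'): step: R->7, L=2; E->plug->E->R->C->L->C->refl->A->L'->D->R'->B->plug->B
Final: ciphertext=DAFEB, RIGHT=7, LEFT=2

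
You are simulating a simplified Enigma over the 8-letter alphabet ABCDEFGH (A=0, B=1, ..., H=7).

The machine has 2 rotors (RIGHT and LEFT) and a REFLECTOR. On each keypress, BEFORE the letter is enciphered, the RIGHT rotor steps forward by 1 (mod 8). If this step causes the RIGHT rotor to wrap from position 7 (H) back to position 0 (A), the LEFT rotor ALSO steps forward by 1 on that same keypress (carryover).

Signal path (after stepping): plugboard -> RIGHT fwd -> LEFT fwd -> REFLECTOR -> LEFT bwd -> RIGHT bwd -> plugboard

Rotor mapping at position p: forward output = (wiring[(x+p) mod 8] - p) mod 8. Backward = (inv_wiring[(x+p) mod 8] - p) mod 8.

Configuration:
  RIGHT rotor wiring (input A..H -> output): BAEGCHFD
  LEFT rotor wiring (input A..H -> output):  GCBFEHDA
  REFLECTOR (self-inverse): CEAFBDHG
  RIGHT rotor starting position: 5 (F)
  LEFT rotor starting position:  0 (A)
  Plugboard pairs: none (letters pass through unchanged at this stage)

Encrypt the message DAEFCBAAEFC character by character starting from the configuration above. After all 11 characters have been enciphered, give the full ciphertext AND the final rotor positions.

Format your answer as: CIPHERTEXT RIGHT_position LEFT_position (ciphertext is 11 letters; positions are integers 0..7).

Answer: GBBEAAFBGED 0 2

Derivation:
Char 1 ('D'): step: R->6, L=0; D->plug->D->R->C->L->B->refl->E->L'->E->R'->G->plug->G
Char 2 ('A'): step: R->7, L=0; A->plug->A->R->E->L->E->refl->B->L'->C->R'->B->plug->B
Char 3 ('E'): step: R->0, L->1 (L advanced); E->plug->E->R->C->L->E->refl->B->L'->A->R'->B->plug->B
Char 4 ('F'): step: R->1, L=1; F->plug->F->R->E->L->G->refl->H->L'->G->R'->E->plug->E
Char 5 ('C'): step: R->2, L=1; C->plug->C->R->A->L->B->refl->E->L'->C->R'->A->plug->A
Char 6 ('B'): step: R->3, L=1; B->plug->B->R->H->L->F->refl->D->L'->D->R'->A->plug->A
Char 7 ('A'): step: R->4, L=1; A->plug->A->R->G->L->H->refl->G->L'->E->R'->F->plug->F
Char 8 ('A'): step: R->5, L=1; A->plug->A->R->C->L->E->refl->B->L'->A->R'->B->plug->B
Char 9 ('E'): step: R->6, L=1; E->plug->E->R->G->L->H->refl->G->L'->E->R'->G->plug->G
Char 10 ('F'): step: R->7, L=1; F->plug->F->R->D->L->D->refl->F->L'->H->R'->E->plug->E
Char 11 ('C'): step: R->0, L->2 (L advanced); C->plug->C->R->E->L->B->refl->E->L'->G->R'->D->plug->D
Final: ciphertext=GBBEAAFBGED, RIGHT=0, LEFT=2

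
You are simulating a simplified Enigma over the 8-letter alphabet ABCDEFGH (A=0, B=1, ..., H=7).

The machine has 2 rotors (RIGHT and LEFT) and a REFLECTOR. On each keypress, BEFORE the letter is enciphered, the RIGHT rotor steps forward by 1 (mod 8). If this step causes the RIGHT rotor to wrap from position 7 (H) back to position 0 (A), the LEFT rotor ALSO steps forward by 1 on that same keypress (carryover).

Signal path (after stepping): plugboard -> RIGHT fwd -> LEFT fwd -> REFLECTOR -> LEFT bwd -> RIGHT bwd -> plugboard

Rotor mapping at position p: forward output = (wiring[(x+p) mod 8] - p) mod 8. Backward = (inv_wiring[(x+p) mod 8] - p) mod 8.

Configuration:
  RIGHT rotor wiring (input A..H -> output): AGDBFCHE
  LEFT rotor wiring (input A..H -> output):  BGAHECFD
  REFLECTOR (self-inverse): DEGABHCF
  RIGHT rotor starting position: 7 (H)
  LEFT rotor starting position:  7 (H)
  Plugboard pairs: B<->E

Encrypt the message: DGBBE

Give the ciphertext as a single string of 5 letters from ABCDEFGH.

Char 1 ('D'): step: R->0, L->0 (L advanced); D->plug->D->R->B->L->G->refl->C->L'->F->R'->E->plug->B
Char 2 ('G'): step: R->1, L=0; G->plug->G->R->D->L->H->refl->F->L'->G->R'->F->plug->F
Char 3 ('B'): step: R->2, L=0; B->plug->E->R->F->L->C->refl->G->L'->B->R'->A->plug->A
Char 4 ('B'): step: R->3, L=0; B->plug->E->R->B->L->G->refl->C->L'->F->R'->F->plug->F
Char 5 ('E'): step: R->4, L=0; E->plug->B->R->G->L->F->refl->H->L'->D->R'->C->plug->C

Answer: BFAFC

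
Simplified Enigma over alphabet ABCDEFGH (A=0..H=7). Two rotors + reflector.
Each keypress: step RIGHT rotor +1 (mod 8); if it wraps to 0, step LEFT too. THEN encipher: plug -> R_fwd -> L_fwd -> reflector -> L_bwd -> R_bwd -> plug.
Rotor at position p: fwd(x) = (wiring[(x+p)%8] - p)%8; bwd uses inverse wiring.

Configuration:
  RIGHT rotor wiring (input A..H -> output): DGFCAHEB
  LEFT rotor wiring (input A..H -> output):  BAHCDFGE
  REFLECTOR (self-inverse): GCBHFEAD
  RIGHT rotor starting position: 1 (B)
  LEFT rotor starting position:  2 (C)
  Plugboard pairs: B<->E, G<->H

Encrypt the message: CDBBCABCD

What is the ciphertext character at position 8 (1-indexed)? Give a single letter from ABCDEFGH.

Char 1 ('C'): step: R->2, L=2; C->plug->C->R->G->L->H->refl->D->L'->D->R'->A->plug->A
Char 2 ('D'): step: R->3, L=2; D->plug->D->R->B->L->A->refl->G->L'->H->R'->A->plug->A
Char 3 ('B'): step: R->4, L=2; B->plug->E->R->H->L->G->refl->A->L'->B->R'->G->plug->H
Char 4 ('B'): step: R->5, L=2; B->plug->E->R->B->L->A->refl->G->L'->H->R'->B->plug->E
Char 5 ('C'): step: R->6, L=2; C->plug->C->R->F->L->C->refl->B->L'->C->R'->G->plug->H
Char 6 ('A'): step: R->7, L=2; A->plug->A->R->C->L->B->refl->C->L'->F->R'->H->plug->G
Char 7 ('B'): step: R->0, L->3 (L advanced); B->plug->E->R->A->L->H->refl->D->L'->D->R'->A->plug->A
Char 8 ('C'): step: R->1, L=3; C->plug->C->R->B->L->A->refl->G->L'->F->R'->A->plug->A

A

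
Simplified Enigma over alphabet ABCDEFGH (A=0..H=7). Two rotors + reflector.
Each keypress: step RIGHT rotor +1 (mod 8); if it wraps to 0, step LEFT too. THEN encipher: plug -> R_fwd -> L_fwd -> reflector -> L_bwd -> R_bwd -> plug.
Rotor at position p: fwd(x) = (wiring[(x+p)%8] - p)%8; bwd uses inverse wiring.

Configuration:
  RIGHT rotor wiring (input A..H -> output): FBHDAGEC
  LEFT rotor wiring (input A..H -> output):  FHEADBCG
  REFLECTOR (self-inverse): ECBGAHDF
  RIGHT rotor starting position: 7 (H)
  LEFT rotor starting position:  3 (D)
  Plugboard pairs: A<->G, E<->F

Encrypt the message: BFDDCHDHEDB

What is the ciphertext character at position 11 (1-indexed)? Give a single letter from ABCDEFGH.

Char 1 ('B'): step: R->0, L->4 (L advanced); B->plug->B->R->B->L->F->refl->H->L'->A->R'->E->plug->F
Char 2 ('F'): step: R->1, L=4; F->plug->E->R->F->L->D->refl->G->L'->C->R'->C->plug->C
Char 3 ('D'): step: R->2, L=4; D->plug->D->R->E->L->B->refl->C->L'->D->R'->G->plug->A
Char 4 ('D'): step: R->3, L=4; D->plug->D->R->B->L->F->refl->H->L'->A->R'->A->plug->G
Char 5 ('C'): step: R->4, L=4; C->plug->C->R->A->L->H->refl->F->L'->B->R'->E->plug->F
Char 6 ('H'): step: R->5, L=4; H->plug->H->R->D->L->C->refl->B->L'->E->R'->E->plug->F
Char 7 ('D'): step: R->6, L=4; D->plug->D->R->D->L->C->refl->B->L'->E->R'->B->plug->B
Char 8 ('H'): step: R->7, L=4; H->plug->H->R->F->L->D->refl->G->L'->C->R'->C->plug->C
Char 9 ('E'): step: R->0, L->5 (L advanced); E->plug->F->R->G->L->D->refl->G->L'->H->R'->C->plug->C
Char 10 ('D'): step: R->1, L=5; D->plug->D->R->H->L->G->refl->D->L'->G->R'->B->plug->B
Char 11 ('B'): step: R->2, L=5; B->plug->B->R->B->L->F->refl->H->L'->F->R'->A->plug->G

G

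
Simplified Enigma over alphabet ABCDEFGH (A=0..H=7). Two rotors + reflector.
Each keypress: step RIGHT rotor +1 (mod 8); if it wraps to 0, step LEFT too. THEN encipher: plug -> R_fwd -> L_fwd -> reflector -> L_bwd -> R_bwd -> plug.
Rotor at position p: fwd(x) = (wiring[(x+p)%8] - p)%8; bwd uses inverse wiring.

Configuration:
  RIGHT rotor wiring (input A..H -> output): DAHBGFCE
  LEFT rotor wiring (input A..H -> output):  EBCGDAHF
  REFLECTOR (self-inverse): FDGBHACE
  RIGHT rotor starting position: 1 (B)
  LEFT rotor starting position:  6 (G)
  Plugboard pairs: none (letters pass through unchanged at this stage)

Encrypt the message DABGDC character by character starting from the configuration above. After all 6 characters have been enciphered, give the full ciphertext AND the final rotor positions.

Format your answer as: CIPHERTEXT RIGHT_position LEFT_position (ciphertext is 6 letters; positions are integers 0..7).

Answer: EGFHHB 7 6

Derivation:
Char 1 ('D'): step: R->2, L=6; D->plug->D->R->D->L->D->refl->B->L'->A->R'->E->plug->E
Char 2 ('A'): step: R->3, L=6; A->plug->A->R->G->L->F->refl->A->L'->F->R'->G->plug->G
Char 3 ('B'): step: R->4, L=6; B->plug->B->R->B->L->H->refl->E->L'->E->R'->F->plug->F
Char 4 ('G'): step: R->5, L=6; G->plug->G->R->E->L->E->refl->H->L'->B->R'->H->plug->H
Char 5 ('D'): step: R->6, L=6; D->plug->D->R->C->L->G->refl->C->L'->H->R'->H->plug->H
Char 6 ('C'): step: R->7, L=6; C->plug->C->R->B->L->H->refl->E->L'->E->R'->B->plug->B
Final: ciphertext=EGFHHB, RIGHT=7, LEFT=6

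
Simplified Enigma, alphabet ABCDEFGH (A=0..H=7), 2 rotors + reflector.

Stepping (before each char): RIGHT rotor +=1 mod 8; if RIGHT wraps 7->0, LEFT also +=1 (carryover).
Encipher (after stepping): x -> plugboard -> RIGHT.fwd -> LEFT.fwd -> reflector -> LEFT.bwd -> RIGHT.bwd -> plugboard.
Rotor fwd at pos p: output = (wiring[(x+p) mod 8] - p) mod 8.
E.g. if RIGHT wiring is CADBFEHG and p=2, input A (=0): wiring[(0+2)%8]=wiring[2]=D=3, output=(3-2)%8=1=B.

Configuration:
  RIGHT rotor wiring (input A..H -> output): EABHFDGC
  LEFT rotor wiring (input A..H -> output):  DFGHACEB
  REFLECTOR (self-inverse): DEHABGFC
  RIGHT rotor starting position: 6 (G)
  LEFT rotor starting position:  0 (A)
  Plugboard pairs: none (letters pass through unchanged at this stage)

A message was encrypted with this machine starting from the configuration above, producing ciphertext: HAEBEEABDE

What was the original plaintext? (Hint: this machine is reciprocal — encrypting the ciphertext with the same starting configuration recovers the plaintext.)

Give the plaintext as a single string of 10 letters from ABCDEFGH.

Char 1 ('H'): step: R->7, L=0; H->plug->H->R->H->L->B->refl->E->L'->G->R'->F->plug->F
Char 2 ('A'): step: R->0, L->1 (L advanced); A->plug->A->R->E->L->B->refl->E->L'->A->R'->B->plug->B
Char 3 ('E'): step: R->1, L=1; E->plug->E->R->C->L->G->refl->F->L'->B->R'->G->plug->G
Char 4 ('B'): step: R->2, L=1; B->plug->B->R->F->L->D->refl->A->L'->G->R'->H->plug->H
Char 5 ('E'): step: R->3, L=1; E->plug->E->R->H->L->C->refl->H->L'->D->R'->D->plug->D
Char 6 ('E'): step: R->4, L=1; E->plug->E->R->A->L->E->refl->B->L'->E->R'->F->plug->F
Char 7 ('A'): step: R->5, L=1; A->plug->A->R->G->L->A->refl->D->L'->F->R'->C->plug->C
Char 8 ('B'): step: R->6, L=1; B->plug->B->R->E->L->B->refl->E->L'->A->R'->A->plug->A
Char 9 ('D'): step: R->7, L=1; D->plug->D->R->C->L->G->refl->F->L'->B->R'->C->plug->C
Char 10 ('E'): step: R->0, L->2 (L advanced); E->plug->E->R->F->L->H->refl->C->L'->E->R'->A->plug->A

Answer: FBGHDFCACA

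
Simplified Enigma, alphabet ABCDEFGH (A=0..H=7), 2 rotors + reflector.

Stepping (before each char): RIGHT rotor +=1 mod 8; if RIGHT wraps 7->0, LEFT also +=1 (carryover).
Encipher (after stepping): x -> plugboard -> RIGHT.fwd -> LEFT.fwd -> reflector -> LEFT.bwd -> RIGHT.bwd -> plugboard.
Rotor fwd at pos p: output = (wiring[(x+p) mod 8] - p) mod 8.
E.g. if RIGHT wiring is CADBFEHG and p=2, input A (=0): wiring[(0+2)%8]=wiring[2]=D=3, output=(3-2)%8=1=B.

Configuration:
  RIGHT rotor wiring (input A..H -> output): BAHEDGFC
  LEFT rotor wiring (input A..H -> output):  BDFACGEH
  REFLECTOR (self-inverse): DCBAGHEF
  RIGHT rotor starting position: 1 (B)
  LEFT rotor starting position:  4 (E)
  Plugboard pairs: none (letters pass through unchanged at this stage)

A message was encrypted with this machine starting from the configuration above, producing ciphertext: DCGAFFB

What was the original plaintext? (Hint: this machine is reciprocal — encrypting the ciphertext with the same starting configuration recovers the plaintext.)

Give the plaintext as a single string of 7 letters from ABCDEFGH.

Answer: ADBHEEH

Derivation:
Char 1 ('D'): step: R->2, L=4; D->plug->D->R->E->L->F->refl->H->L'->F->R'->A->plug->A
Char 2 ('C'): step: R->3, L=4; C->plug->C->R->D->L->D->refl->A->L'->C->R'->D->plug->D
Char 3 ('G'): step: R->4, L=4; G->plug->G->R->D->L->D->refl->A->L'->C->R'->B->plug->B
Char 4 ('A'): step: R->5, L=4; A->plug->A->R->B->L->C->refl->B->L'->G->R'->H->plug->H
Char 5 ('F'): step: R->6, L=4; F->plug->F->R->G->L->B->refl->C->L'->B->R'->E->plug->E
Char 6 ('F'): step: R->7, L=4; F->plug->F->R->E->L->F->refl->H->L'->F->R'->E->plug->E
Char 7 ('B'): step: R->0, L->5 (L advanced); B->plug->B->R->A->L->B->refl->C->L'->C->R'->H->plug->H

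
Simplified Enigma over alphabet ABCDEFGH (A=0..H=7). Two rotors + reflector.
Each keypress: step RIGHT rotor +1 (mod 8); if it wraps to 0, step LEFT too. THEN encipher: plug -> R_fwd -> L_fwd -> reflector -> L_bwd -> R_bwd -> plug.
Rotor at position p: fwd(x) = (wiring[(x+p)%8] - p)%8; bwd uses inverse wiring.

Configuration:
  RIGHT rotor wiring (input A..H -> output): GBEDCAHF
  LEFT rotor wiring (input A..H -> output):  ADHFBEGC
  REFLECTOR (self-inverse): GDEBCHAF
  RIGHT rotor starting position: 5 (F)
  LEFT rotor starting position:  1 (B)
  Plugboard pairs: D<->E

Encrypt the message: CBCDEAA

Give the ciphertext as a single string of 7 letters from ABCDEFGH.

Answer: HEEEDDF

Derivation:
Char 1 ('C'): step: R->6, L=1; C->plug->C->R->A->L->C->refl->E->L'->C->R'->H->plug->H
Char 2 ('B'): step: R->7, L=1; B->plug->B->R->H->L->H->refl->F->L'->F->R'->D->plug->E
Char 3 ('C'): step: R->0, L->2 (L advanced); C->plug->C->R->E->L->E->refl->C->L'->D->R'->D->plug->E
Char 4 ('D'): step: R->1, L=2; D->plug->E->R->H->L->B->refl->D->L'->B->R'->D->plug->E
Char 5 ('E'): step: R->2, L=2; E->plug->D->R->G->L->G->refl->A->L'->F->R'->E->plug->D
Char 6 ('A'): step: R->3, L=2; A->plug->A->R->A->L->F->refl->H->L'->C->R'->E->plug->D
Char 7 ('A'): step: R->4, L=2; A->plug->A->R->G->L->G->refl->A->L'->F->R'->F->plug->F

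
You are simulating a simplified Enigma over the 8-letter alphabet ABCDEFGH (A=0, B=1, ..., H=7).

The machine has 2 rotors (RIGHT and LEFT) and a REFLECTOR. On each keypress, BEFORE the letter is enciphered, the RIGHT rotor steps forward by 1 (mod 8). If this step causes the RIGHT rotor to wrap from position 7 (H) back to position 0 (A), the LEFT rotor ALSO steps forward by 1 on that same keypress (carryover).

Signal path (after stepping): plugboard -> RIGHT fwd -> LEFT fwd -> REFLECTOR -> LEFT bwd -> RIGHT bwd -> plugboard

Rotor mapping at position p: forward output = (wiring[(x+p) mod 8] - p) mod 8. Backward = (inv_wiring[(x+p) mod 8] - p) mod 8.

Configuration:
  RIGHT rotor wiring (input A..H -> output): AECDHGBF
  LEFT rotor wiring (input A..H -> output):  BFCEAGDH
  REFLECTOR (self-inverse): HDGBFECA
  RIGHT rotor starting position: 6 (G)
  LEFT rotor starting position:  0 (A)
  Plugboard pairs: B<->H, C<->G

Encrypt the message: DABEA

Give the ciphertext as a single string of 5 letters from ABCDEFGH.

Char 1 ('D'): step: R->7, L=0; D->plug->D->R->D->L->E->refl->F->L'->B->R'->B->plug->H
Char 2 ('A'): step: R->0, L->1 (L advanced); A->plug->A->R->A->L->E->refl->F->L'->E->R'->B->plug->H
Char 3 ('B'): step: R->1, L=1; B->plug->H->R->H->L->A->refl->H->L'->D->R'->A->plug->A
Char 4 ('E'): step: R->2, L=1; E->plug->E->R->H->L->A->refl->H->L'->D->R'->F->plug->F
Char 5 ('A'): step: R->3, L=1; A->plug->A->R->A->L->E->refl->F->L'->E->R'->B->plug->H

Answer: HHAFH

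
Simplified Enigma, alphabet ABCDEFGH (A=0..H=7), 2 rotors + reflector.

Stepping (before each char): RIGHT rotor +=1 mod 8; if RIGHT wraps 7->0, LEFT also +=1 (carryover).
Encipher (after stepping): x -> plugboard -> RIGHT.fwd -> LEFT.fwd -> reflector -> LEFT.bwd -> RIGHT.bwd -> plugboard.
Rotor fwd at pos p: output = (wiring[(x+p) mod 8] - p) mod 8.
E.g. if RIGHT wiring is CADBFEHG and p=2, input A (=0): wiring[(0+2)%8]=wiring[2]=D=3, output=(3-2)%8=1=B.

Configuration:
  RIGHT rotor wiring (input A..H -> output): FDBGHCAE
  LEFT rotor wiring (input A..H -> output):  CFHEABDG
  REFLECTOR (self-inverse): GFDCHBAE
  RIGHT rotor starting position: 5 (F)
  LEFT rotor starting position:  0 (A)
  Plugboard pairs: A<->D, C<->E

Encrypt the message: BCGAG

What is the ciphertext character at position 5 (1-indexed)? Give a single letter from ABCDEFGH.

Char 1 ('B'): step: R->6, L=0; B->plug->B->R->G->L->D->refl->C->L'->A->R'->F->plug->F
Char 2 ('C'): step: R->7, L=0; C->plug->E->R->H->L->G->refl->A->L'->E->R'->C->plug->E
Char 3 ('G'): step: R->0, L->1 (L advanced); G->plug->G->R->A->L->E->refl->H->L'->D->R'->B->plug->B
Char 4 ('A'): step: R->1, L=1; A->plug->D->R->G->L->F->refl->B->L'->H->R'->F->plug->F
Char 5 ('G'): step: R->2, L=1; G->plug->G->R->D->L->H->refl->E->L'->A->R'->D->plug->A

A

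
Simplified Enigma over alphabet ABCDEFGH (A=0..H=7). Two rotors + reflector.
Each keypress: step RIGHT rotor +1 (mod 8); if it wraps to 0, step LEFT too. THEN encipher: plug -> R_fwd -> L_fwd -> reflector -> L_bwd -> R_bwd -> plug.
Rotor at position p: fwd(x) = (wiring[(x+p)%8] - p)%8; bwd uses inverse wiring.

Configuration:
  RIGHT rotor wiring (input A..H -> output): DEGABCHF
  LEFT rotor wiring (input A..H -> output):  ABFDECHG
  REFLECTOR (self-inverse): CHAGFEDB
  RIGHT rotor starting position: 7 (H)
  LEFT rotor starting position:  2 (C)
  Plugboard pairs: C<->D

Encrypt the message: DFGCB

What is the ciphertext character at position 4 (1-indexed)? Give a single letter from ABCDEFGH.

Char 1 ('D'): step: R->0, L->3 (L advanced); D->plug->C->R->G->L->G->refl->D->L'->E->R'->B->plug->B
Char 2 ('F'): step: R->1, L=3; F->plug->F->R->G->L->G->refl->D->L'->E->R'->G->plug->G
Char 3 ('G'): step: R->2, L=3; G->plug->G->R->B->L->B->refl->H->L'->C->R'->H->plug->H
Char 4 ('C'): step: R->3, L=3; C->plug->D->R->E->L->D->refl->G->L'->G->R'->B->plug->B

B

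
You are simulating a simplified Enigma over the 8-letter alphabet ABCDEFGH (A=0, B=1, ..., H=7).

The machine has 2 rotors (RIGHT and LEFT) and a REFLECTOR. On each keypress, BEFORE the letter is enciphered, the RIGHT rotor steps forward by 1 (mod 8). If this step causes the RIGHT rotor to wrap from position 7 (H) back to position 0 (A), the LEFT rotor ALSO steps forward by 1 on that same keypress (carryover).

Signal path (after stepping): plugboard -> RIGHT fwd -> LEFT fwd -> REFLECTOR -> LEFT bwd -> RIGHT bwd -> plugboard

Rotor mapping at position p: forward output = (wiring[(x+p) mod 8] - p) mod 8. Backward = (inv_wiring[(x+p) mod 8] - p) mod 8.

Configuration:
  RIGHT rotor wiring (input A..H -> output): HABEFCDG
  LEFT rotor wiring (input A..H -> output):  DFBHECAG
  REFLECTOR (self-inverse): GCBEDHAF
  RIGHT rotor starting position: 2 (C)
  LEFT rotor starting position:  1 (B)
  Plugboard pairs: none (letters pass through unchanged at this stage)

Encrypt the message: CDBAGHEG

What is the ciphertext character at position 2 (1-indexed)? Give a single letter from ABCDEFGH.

Char 1 ('C'): step: R->3, L=1; C->plug->C->R->H->L->C->refl->B->L'->E->R'->F->plug->F
Char 2 ('D'): step: R->4, L=1; D->plug->D->R->C->L->G->refl->A->L'->B->R'->A->plug->A

A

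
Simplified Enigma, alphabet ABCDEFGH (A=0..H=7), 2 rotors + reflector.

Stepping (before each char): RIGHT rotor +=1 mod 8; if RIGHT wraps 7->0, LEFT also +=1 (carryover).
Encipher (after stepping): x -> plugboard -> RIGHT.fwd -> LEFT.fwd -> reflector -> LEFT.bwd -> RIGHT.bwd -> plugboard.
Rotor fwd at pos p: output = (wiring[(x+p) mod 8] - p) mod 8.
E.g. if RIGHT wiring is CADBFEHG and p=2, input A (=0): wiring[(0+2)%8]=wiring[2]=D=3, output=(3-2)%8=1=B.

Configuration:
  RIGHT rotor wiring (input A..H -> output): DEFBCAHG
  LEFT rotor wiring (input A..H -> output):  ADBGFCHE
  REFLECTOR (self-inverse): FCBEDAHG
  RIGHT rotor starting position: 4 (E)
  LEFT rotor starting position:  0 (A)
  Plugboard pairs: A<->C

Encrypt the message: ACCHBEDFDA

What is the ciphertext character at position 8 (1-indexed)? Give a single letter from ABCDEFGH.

Char 1 ('A'): step: R->5, L=0; A->plug->C->R->B->L->D->refl->E->L'->H->R'->E->plug->E
Char 2 ('C'): step: R->6, L=0; C->plug->A->R->B->L->D->refl->E->L'->H->R'->E->plug->E
Char 3 ('C'): step: R->7, L=0; C->plug->A->R->H->L->E->refl->D->L'->B->R'->G->plug->G
Char 4 ('H'): step: R->0, L->1 (L advanced); H->plug->H->R->G->L->D->refl->E->L'->D->R'->A->plug->C
Char 5 ('B'): step: R->1, L=1; B->plug->B->R->E->L->B->refl->C->L'->A->R'->C->plug->A
Char 6 ('E'): step: R->2, L=1; E->plug->E->R->F->L->G->refl->H->L'->H->R'->B->plug->B
Char 7 ('D'): step: R->3, L=1; D->plug->D->R->E->L->B->refl->C->L'->A->R'->F->plug->F
Char 8 ('F'): step: R->4, L=1; F->plug->F->R->A->L->C->refl->B->L'->E->R'->B->plug->B

B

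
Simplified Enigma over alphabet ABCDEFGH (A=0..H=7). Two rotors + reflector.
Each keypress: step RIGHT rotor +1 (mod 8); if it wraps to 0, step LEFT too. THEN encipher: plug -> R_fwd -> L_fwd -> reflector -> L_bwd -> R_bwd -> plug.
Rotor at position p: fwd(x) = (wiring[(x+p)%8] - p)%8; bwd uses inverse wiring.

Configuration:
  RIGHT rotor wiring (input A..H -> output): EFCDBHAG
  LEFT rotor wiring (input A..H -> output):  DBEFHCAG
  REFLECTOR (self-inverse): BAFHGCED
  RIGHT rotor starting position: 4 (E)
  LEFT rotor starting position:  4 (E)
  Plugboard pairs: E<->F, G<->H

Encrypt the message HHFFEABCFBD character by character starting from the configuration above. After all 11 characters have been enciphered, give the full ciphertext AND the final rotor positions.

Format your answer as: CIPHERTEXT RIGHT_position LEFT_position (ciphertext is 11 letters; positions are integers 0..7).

Answer: DEHBDCHBDDF 7 5

Derivation:
Char 1 ('H'): step: R->5, L=4; H->plug->G->R->G->L->A->refl->B->L'->H->R'->D->plug->D
Char 2 ('H'): step: R->6, L=4; H->plug->G->R->D->L->C->refl->F->L'->F->R'->F->plug->E
Char 3 ('F'): step: R->7, L=4; F->plug->E->R->E->L->H->refl->D->L'->A->R'->G->plug->H
Char 4 ('F'): step: R->0, L->5 (L advanced); F->plug->E->R->B->L->D->refl->H->L'->F->R'->B->plug->B
Char 5 ('E'): step: R->1, L=5; E->plug->F->R->H->L->C->refl->F->L'->A->R'->D->plug->D
Char 6 ('A'): step: R->2, L=5; A->plug->A->R->A->L->F->refl->C->L'->H->R'->C->plug->C
Char 7 ('B'): step: R->3, L=5; B->plug->B->R->G->L->A->refl->B->L'->C->R'->G->plug->H
Char 8 ('C'): step: R->4, L=5; C->plug->C->R->E->L->E->refl->G->L'->D->R'->B->plug->B
Char 9 ('F'): step: R->5, L=5; F->plug->E->R->A->L->F->refl->C->L'->H->R'->D->plug->D
Char 10 ('B'): step: R->6, L=5; B->plug->B->R->A->L->F->refl->C->L'->H->R'->D->plug->D
Char 11 ('D'): step: R->7, L=5; D->plug->D->R->D->L->G->refl->E->L'->E->R'->E->plug->F
Final: ciphertext=DEHBDCHBDDF, RIGHT=7, LEFT=5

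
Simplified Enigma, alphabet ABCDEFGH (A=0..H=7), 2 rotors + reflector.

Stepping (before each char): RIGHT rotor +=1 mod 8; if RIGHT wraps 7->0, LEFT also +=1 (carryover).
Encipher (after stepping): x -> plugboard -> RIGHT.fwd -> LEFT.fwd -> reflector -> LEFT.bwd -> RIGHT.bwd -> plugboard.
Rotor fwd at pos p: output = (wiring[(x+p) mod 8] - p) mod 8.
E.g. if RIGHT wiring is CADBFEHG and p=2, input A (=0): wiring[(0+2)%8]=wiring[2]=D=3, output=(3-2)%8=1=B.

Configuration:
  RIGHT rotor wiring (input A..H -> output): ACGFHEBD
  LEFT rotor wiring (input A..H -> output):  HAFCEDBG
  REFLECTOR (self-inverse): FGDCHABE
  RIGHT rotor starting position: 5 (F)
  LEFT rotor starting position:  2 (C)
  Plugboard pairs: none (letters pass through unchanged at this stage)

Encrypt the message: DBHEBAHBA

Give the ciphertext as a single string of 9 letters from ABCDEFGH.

Answer: BEGAFDAAG

Derivation:
Char 1 ('D'): step: R->6, L=2; D->plug->D->R->E->L->H->refl->E->L'->F->R'->B->plug->B
Char 2 ('B'): step: R->7, L=2; B->plug->B->R->B->L->A->refl->F->L'->G->R'->E->plug->E
Char 3 ('H'): step: R->0, L->3 (L advanced); H->plug->H->R->D->L->G->refl->B->L'->B->R'->G->plug->G
Char 4 ('E'): step: R->1, L=3; E->plug->E->R->D->L->G->refl->B->L'->B->R'->A->plug->A
Char 5 ('B'): step: R->2, L=3; B->plug->B->R->D->L->G->refl->B->L'->B->R'->F->plug->F
Char 6 ('A'): step: R->3, L=3; A->plug->A->R->C->L->A->refl->F->L'->G->R'->D->plug->D
Char 7 ('H'): step: R->4, L=3; H->plug->H->R->B->L->B->refl->G->L'->D->R'->A->plug->A
Char 8 ('B'): step: R->5, L=3; B->plug->B->R->E->L->D->refl->C->L'->H->R'->A->plug->A
Char 9 ('A'): step: R->6, L=3; A->plug->A->R->D->L->G->refl->B->L'->B->R'->G->plug->G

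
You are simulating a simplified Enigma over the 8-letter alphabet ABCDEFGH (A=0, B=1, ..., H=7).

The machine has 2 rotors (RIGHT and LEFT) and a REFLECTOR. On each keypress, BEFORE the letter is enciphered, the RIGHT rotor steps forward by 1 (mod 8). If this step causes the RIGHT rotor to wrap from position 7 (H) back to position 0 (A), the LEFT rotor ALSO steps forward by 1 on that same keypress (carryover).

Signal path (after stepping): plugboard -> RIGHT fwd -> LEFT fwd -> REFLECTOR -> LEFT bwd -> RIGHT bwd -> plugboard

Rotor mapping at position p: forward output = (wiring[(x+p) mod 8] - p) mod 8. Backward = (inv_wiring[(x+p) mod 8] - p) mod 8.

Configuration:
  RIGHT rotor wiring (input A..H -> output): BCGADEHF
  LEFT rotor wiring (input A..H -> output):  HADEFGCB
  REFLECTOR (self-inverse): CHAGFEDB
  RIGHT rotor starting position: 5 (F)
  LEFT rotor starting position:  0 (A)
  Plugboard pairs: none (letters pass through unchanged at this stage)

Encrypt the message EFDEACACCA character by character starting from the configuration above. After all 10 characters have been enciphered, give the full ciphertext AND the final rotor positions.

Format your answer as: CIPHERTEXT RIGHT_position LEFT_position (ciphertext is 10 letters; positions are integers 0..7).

Answer: BCHGFFGEDE 7 1

Derivation:
Char 1 ('E'): step: R->6, L=0; E->plug->E->R->A->L->H->refl->B->L'->H->R'->B->plug->B
Char 2 ('F'): step: R->7, L=0; F->plug->F->R->E->L->F->refl->E->L'->D->R'->C->plug->C
Char 3 ('D'): step: R->0, L->1 (L advanced); D->plug->D->R->A->L->H->refl->B->L'->F->R'->H->plug->H
Char 4 ('E'): step: R->1, L=1; E->plug->E->R->D->L->E->refl->F->L'->E->R'->G->plug->G
Char 5 ('A'): step: R->2, L=1; A->plug->A->R->E->L->F->refl->E->L'->D->R'->F->plug->F
Char 6 ('C'): step: R->3, L=1; C->plug->C->R->B->L->C->refl->A->L'->G->R'->F->plug->F
Char 7 ('A'): step: R->4, L=1; A->plug->A->R->H->L->G->refl->D->L'->C->R'->G->plug->G
Char 8 ('C'): step: R->5, L=1; C->plug->C->R->A->L->H->refl->B->L'->F->R'->E->plug->E
Char 9 ('C'): step: R->6, L=1; C->plug->C->R->D->L->E->refl->F->L'->E->R'->D->plug->D
Char 10 ('A'): step: R->7, L=1; A->plug->A->R->G->L->A->refl->C->L'->B->R'->E->plug->E
Final: ciphertext=BCHGFFGEDE, RIGHT=7, LEFT=1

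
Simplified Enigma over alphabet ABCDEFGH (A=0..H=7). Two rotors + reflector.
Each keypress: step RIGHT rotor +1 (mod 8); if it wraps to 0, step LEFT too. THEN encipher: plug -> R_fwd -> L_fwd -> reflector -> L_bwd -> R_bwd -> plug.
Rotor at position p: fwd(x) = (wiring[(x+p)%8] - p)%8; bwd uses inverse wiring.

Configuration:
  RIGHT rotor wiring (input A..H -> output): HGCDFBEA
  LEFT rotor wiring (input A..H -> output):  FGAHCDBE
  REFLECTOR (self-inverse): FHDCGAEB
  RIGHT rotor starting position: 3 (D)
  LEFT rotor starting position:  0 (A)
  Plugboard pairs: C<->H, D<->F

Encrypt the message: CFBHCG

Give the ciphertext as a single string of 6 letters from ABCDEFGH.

Char 1 ('C'): step: R->4, L=0; C->plug->H->R->H->L->E->refl->G->L'->B->R'->A->plug->A
Char 2 ('F'): step: R->5, L=0; F->plug->D->R->C->L->A->refl->F->L'->A->R'->H->plug->C
Char 3 ('B'): step: R->6, L=0; B->plug->B->R->C->L->A->refl->F->L'->A->R'->D->plug->F
Char 4 ('H'): step: R->7, L=0; H->plug->C->R->H->L->E->refl->G->L'->B->R'->A->plug->A
Char 5 ('C'): step: R->0, L->1 (L advanced); C->plug->H->R->A->L->F->refl->A->L'->F->R'->E->plug->E
Char 6 ('G'): step: R->1, L=1; G->plug->G->R->H->L->E->refl->G->L'->C->R'->C->plug->H

Answer: ACFAEH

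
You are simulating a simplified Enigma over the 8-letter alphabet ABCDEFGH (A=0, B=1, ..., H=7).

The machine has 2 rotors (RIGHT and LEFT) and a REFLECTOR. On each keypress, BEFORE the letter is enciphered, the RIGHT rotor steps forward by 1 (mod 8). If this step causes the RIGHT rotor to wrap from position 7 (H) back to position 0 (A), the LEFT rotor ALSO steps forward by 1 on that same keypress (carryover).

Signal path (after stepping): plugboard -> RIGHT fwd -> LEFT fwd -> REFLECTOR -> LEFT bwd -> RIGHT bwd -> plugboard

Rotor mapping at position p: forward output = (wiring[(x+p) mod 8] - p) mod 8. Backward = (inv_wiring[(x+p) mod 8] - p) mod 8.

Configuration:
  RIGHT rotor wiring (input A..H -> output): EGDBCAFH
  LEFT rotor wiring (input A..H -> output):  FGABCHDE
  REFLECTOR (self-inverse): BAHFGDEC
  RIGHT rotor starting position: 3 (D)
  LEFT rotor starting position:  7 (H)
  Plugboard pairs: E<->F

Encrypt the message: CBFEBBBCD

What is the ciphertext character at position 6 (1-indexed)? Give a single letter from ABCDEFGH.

Char 1 ('C'): step: R->4, L=7; C->plug->C->R->B->L->G->refl->E->L'->H->R'->G->plug->G
Char 2 ('B'): step: R->5, L=7; B->plug->B->R->A->L->F->refl->D->L'->F->R'->H->plug->H
Char 3 ('F'): step: R->6, L=7; F->plug->E->R->F->L->D->refl->F->L'->A->R'->D->plug->D
Char 4 ('E'): step: R->7, L=7; E->plug->F->R->D->L->B->refl->A->L'->G->R'->H->plug->H
Char 5 ('B'): step: R->0, L->0 (L advanced); B->plug->B->R->G->L->D->refl->F->L'->A->R'->F->plug->E
Char 6 ('B'): step: R->1, L=0; B->plug->B->R->C->L->A->refl->B->L'->D->R'->H->plug->H

H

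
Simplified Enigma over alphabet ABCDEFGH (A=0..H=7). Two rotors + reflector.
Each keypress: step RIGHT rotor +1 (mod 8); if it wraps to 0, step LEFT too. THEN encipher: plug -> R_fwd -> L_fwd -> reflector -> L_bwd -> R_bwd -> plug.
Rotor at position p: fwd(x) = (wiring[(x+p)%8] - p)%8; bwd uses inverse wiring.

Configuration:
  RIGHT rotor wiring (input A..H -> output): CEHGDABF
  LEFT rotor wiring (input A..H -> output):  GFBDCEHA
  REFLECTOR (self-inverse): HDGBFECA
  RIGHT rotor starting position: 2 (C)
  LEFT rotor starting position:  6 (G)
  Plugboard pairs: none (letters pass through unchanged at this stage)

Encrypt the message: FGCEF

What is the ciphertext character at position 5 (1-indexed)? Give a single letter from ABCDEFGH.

Char 1 ('F'): step: R->3, L=6; F->plug->F->R->H->L->G->refl->C->L'->B->R'->G->plug->G
Char 2 ('G'): step: R->4, L=6; G->plug->G->R->D->L->H->refl->A->L'->C->R'->H->plug->H
Char 3 ('C'): step: R->5, L=6; C->plug->C->R->A->L->B->refl->D->L'->E->R'->B->plug->B
Char 4 ('E'): step: R->6, L=6; E->plug->E->R->B->L->C->refl->G->L'->H->R'->B->plug->B
Char 5 ('F'): step: R->7, L=6; F->plug->F->R->E->L->D->refl->B->L'->A->R'->D->plug->D

D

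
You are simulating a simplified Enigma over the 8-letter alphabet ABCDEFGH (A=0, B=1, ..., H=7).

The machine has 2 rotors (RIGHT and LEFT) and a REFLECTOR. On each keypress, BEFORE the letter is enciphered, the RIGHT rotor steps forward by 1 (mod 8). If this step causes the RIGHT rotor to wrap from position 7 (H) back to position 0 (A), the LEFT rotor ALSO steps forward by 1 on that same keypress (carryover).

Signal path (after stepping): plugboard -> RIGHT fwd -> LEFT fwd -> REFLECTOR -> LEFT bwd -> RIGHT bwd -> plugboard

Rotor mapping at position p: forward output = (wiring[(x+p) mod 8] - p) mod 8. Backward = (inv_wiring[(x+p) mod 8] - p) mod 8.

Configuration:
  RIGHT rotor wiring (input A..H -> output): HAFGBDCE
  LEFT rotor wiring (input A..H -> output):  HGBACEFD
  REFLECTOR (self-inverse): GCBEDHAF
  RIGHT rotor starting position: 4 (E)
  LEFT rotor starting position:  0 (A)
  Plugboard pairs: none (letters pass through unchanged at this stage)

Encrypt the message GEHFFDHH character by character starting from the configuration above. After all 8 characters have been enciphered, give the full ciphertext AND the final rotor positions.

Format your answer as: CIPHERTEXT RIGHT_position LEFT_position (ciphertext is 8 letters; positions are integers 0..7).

Char 1 ('G'): step: R->5, L=0; G->plug->G->R->B->L->G->refl->A->L'->D->R'->E->plug->E
Char 2 ('E'): step: R->6, L=0; E->plug->E->R->H->L->D->refl->E->L'->F->R'->H->plug->H
Char 3 ('H'): step: R->7, L=0; H->plug->H->R->D->L->A->refl->G->L'->B->R'->C->plug->C
Char 4 ('F'): step: R->0, L->1 (L advanced); F->plug->F->R->D->L->B->refl->C->L'->G->R'->D->plug->D
Char 5 ('F'): step: R->1, L=1; F->plug->F->R->B->L->A->refl->G->L'->H->R'->A->plug->A
Char 6 ('D'): step: R->2, L=1; D->plug->D->R->B->L->A->refl->G->L'->H->R'->C->plug->C
Char 7 ('H'): step: R->3, L=1; H->plug->H->R->C->L->H->refl->F->L'->A->R'->C->plug->C
Char 8 ('H'): step: R->4, L=1; H->plug->H->R->C->L->H->refl->F->L'->A->R'->D->plug->D
Final: ciphertext=EHCDACCD, RIGHT=4, LEFT=1

Answer: EHCDACCD 4 1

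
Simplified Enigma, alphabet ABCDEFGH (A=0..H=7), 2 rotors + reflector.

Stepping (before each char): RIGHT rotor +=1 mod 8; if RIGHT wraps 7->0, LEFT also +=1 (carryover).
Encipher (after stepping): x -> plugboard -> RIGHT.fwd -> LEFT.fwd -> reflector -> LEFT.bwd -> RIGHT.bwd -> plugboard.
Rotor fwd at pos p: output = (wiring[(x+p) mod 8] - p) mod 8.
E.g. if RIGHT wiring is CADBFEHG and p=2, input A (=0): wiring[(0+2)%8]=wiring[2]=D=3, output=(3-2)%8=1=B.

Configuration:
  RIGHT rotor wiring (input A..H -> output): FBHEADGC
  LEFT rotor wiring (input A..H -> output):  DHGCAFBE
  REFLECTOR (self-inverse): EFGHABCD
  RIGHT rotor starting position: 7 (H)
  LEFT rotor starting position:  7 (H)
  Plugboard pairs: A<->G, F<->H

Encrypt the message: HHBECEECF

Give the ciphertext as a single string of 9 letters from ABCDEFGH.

Char 1 ('H'): step: R->0, L->0 (L advanced); H->plug->F->R->D->L->C->refl->G->L'->C->R'->H->plug->F
Char 2 ('H'): step: R->1, L=0; H->plug->F->R->F->L->F->refl->B->L'->G->R'->B->plug->B
Char 3 ('B'): step: R->2, L=0; B->plug->B->R->C->L->G->refl->C->L'->D->R'->G->plug->A
Char 4 ('E'): step: R->3, L=0; E->plug->E->R->H->L->E->refl->A->L'->E->R'->H->plug->F
Char 5 ('C'): step: R->4, L=0; C->plug->C->R->C->L->G->refl->C->L'->D->R'->G->plug->A
Char 6 ('E'): step: R->5, L=0; E->plug->E->R->E->L->A->refl->E->L'->H->R'->G->plug->A
Char 7 ('E'): step: R->6, L=0; E->plug->E->R->B->L->H->refl->D->L'->A->R'->A->plug->G
Char 8 ('C'): step: R->7, L=0; C->plug->C->R->C->L->G->refl->C->L'->D->R'->A->plug->G
Char 9 ('F'): step: R->0, L->1 (L advanced); F->plug->H->R->C->L->B->refl->F->L'->B->R'->B->plug->B

Answer: FBAFAAGGB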